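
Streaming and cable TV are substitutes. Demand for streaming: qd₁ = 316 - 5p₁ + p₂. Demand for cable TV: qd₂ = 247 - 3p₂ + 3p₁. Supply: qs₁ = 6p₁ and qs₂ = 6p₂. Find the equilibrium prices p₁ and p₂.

p₁ = 3091/96, p₂ = 3665/96

Market 1: 316 - 5p₁ + p₂ = 6p₁ → 11p₁ - p₂ = 316.
Market 2: 9p₂ - 3p₁ = 247.
Eliminating p₂: 9×(1) + 1×(2) gives 96p₁ = 3091, so p₁ = 3091/96.
Back-substitute into (2): p₂ = (247 + 3×3091/96) / 9 = 3665/96.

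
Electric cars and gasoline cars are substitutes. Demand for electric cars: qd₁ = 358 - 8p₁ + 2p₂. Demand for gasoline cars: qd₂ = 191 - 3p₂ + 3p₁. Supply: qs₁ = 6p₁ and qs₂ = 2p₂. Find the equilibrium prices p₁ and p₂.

p₁ = 33.9375, p₂ = 58.5625

Market 1: 358 - 8p₁ + 2p₂ = 6p₁ → 14p₁ - 2p₂ = 358.
Market 2: 5p₂ - 3p₁ = 191.
Eliminating p₂: 5×(1) + 2×(2) gives 64p₁ = 2172, so p₁ = 33.9375.
Back-substitute into (2): p₂ = (191 + 3×33.9375) / 5 = 58.5625.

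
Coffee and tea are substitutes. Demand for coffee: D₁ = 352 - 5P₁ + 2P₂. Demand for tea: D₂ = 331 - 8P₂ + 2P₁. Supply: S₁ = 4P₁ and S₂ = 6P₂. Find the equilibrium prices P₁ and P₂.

Market 1: 352 - 5P₁ + 2P₂ = 4P₁ → 9P₁ - 2P₂ = 352.
Market 2: 14P₂ - 2P₁ = 331.
Eliminating P₂: 14×(1) + 2×(2) gives 122P₁ = 5590, so P₁ = 2795/61.
Back-substitute into (2): P₂ = (331 + 2×2795/61) / 14 = 3683/122.

P₁ = 2795/61, P₂ = 3683/122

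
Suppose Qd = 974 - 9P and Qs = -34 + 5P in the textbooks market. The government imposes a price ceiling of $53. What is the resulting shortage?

Shortage = 266

Equilibrium price would be P* = 72, so the ceiling at 53 binds.
At P = 53: Qd = 974 − 9(53) = 497, Qs = -34 + 5(53) = 231.
Shortage = 497 − 231 = 266.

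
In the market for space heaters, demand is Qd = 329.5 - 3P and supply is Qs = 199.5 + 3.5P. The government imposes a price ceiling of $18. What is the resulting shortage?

Equilibrium price would be P* = 20, so the ceiling at 18 binds.
At P = 18: Qd = 329.5 − 3(18) = 275.5, Qs = 199.5 + 3.5(18) = 262.5.
Shortage = 275.5 − 262.5 = 13.

Shortage = 13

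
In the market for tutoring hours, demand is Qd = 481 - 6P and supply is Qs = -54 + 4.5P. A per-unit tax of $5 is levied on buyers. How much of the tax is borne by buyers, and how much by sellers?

Buyers bear 15/7, sellers bear 20/7

Pre-tax equilibrium: P* = 1070/21, Q* = 1227/7.
Tax on buyers shifts demand to Qd = 481 − 6(P + 5) = 451 - 6P.
451 - 6P = -54 + 4.5P gives seller price Ps = 1010/21; buyers pay Pb = 1010/21 + 5 = 1115/21.
New quantity: Q = 481 − 6(1115/21) = 1137/7.
Buyer burden = 1115/21 − 1070/21 = 15/7; seller burden = 1070/21 − 1010/21 = 20/7.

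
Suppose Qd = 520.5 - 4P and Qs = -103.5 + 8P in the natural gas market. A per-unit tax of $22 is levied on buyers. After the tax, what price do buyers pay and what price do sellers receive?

Pre-tax equilibrium: P* = 52, Q* = 312.5.
Tax on buyers shifts demand to Qd = 520.5 − 4(P + 22) = 432.5 - 4P.
432.5 - 4P = -103.5 + 8P gives seller price Ps = 134/3; buyers pay Pb = 134/3 + 22 = 200/3.
New quantity: Q = 520.5 − 4(200/3) = 1523/6.

Buyers pay 200/3, sellers receive 134/3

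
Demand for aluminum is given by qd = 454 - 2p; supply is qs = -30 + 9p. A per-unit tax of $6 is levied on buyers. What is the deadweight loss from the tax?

Pre-tax equilibrium: p* = 44, q* = 366.
Tax on buyers shifts demand to qd = 454 − 2(p + 6) = 442 - 2p.
442 - 2p = -30 + 9p gives seller price ps = 472/11; buyers pay pb = 472/11 + 6 = 538/11.
New quantity: q = 454 − 2(538/11) = 3918/11.
DWL = ½ × 6 × (366 − 3918/11) = 324/11.

Deadweight loss = 324/11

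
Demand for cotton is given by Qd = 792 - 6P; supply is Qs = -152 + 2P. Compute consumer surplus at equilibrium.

Equilibrium: 792 - 6P = -152 + 2P gives P* = 118, Q* = 84.
Demand choke price (Qd = 0): P = 132.
CS = ½(132 − 118)(84) = 588.

Consumer surplus = 588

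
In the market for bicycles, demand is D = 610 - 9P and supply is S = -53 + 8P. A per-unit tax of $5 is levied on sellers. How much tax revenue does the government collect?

Pre-tax equilibrium: P* = 39, Q* = 259.
Tax on sellers shifts supply to S = -53 + 8(P − 5) = -93 + 8P.
610 - 9P = -93 + 8P gives buyer price Pb = 703/17; sellers receive Ps = 703/17 − 5 = 618/17.
New quantity: Q = 610 − 9(703/17) = 4043/17.
Revenue = 5 × 4043/17 = 20215/17.

Tax revenue = 20215/17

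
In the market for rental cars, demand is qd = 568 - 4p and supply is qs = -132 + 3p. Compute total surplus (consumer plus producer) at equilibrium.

Total surplus = 8232

Equilibrium: 568 - 4p = -132 + 3p gives p* = 100, q* = 168.
Demand choke price: p = 142; supply starts at p = 44.
CS = ½(142 − 100)(168) = 3528; PS = ½(100 − 44)(168) = 4704.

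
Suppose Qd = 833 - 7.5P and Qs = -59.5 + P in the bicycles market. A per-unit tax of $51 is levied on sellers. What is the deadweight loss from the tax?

Deadweight loss = 1147.5

Pre-tax equilibrium: P* = 105, Q* = 45.5.
Tax on sellers shifts supply to Qs = -59.5 + 1(P − 51) = -110.5 + P.
833 - 7.5P = -110.5 + P gives buyer price Pb = 111; sellers receive Ps = 111 − 51 = 60.
New quantity: Q = 833 − 7.5(111) = 0.5.
DWL = ½ × 51 × (45.5 − 0.5) = 1147.5.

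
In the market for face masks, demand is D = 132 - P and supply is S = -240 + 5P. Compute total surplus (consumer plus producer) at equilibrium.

Total surplus = 2940

Equilibrium: 132 - P = -240 + 5P gives P* = 62, Q* = 70.
Demand choke price: P = 132; supply starts at P = 48.
CS = ½(132 − 62)(70) = 2450; PS = ½(62 − 48)(70) = 490.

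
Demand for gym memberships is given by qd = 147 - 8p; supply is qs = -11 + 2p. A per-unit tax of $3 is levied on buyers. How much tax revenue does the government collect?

Pre-tax equilibrium: p* = 15.8, q* = 20.6.
Tax on buyers shifts demand to qd = 147 − 8(p + 3) = 123 - 8p.
123 - 8p = -11 + 2p gives seller price ps = 13.4; buyers pay pb = 13.4 + 3 = 16.4.
New quantity: q = 147 − 8(16.4) = 15.8.
Revenue = 3 × 15.8 = 47.4.

Tax revenue = 47.4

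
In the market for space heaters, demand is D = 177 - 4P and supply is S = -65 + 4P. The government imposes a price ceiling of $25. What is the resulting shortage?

Equilibrium price would be P* = 30.25, so the ceiling at 25 binds.
At P = 25: D = 177 − 4(25) = 77, S = -65 + 4(25) = 35.
Shortage = 77 − 35 = 42.

Shortage = 42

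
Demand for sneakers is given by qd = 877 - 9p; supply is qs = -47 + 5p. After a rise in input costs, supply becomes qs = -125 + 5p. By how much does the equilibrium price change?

Original equilibrium: p* = 66, q* = 283.
New equilibrium: 877 - 9p = -125 + 5p, so 1002 = 14p and p' = 501/7; q' = 877 − 9(501/7) = 1630/7.
Change in price: 501/7 − 66 = 39/7.

Δp = 39/7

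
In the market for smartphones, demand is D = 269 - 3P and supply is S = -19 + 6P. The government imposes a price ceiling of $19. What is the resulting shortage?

Equilibrium price would be P* = 32, so the ceiling at 19 binds.
At P = 19: D = 269 − 3(19) = 212, S = -19 + 6(19) = 95.
Shortage = 212 − 95 = 117.

Shortage = 117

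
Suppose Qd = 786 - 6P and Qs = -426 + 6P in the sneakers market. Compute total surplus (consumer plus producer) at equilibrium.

Equilibrium: 786 - 6P = -426 + 6P gives P* = 101, Q* = 180.
Demand choke price: P = 131; supply starts at P = 71.
CS = ½(131 − 101)(180) = 2700; PS = ½(101 − 71)(180) = 2700.

Total surplus = 5400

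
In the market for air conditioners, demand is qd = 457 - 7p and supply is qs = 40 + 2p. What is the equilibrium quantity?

Set qd = qs: 457 - 7p = 40 + 2p.
417 = 9p, so p* = 139/3.
q* = 457 − 7(139/3) = 398/3.

q* = 398/3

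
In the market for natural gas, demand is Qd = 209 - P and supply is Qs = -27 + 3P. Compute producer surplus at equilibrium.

Equilibrium: 209 - P = -27 + 3P gives P* = 59, Q* = 150.
Supply starts at P = 9 (where Qs = 0).
PS = ½(59 − 9)(150) = 3750.

Producer surplus = 3750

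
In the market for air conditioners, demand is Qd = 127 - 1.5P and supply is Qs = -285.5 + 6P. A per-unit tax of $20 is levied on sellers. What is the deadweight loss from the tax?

Deadweight loss = 240

Pre-tax equilibrium: P* = 55, Q* = 44.5.
Tax on sellers shifts supply to Qs = -285.5 + 6(P − 20) = -405.5 + 6P.
127 - 1.5P = -405.5 + 6P gives buyer price Pb = 71; sellers receive Ps = 71 − 20 = 51.
New quantity: Q = 127 − 1.5(71) = 20.5.
DWL = ½ × 20 × (44.5 − 20.5) = 240.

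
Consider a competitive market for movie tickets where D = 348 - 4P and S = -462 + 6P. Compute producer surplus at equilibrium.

Producer surplus = 48

Equilibrium: 348 - 4P = -462 + 6P gives P* = 81, Q* = 24.
Supply starts at P = 77 (where S = 0).
PS = ½(81 − 77)(24) = 48.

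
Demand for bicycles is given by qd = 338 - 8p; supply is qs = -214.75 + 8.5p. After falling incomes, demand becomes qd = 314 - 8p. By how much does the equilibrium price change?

Original equilibrium: p* = 33.5, q* = 70.
New equilibrium: 314 - 8p = -214.75 + 8.5p, so 528.75 = 16.5p and p' = 705/22; q' = 314 − 8(705/22) = 634/11.
Change in price: 705/22 − 33.5 = -16/11.

Δp = -16/11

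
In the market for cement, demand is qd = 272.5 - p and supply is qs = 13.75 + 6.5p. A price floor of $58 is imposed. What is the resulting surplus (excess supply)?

Equilibrium price would be p* = 34.5, so the floor at 58 binds.
At p = 58: qd = 214.5, qs = 390.75.
Surplus = 390.75 − 214.5 = 176.25.

Surplus = 176.25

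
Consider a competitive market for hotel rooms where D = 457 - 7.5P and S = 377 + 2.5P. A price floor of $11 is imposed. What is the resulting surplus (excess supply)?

Equilibrium price would be P* = 8, so the floor at 11 binds.
At P = 11: D = 374.5, S = 404.5.
Surplus = 404.5 − 374.5 = 30.

Surplus = 30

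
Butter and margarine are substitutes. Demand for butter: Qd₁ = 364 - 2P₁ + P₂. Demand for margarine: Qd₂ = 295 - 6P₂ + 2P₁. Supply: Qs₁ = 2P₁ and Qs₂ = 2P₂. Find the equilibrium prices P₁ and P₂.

P₁ = 106.9, P₂ = 63.6

Market 1: 364 - 2P₁ + P₂ = 2P₁ → 4P₁ - P₂ = 364.
Market 2: 8P₂ - 2P₁ = 295.
Eliminating P₂: 8×(1) + 1×(2) gives 30P₁ = 3207, so P₁ = 106.9.
Back-substitute into (2): P₂ = (295 + 2×106.9) / 8 = 63.6.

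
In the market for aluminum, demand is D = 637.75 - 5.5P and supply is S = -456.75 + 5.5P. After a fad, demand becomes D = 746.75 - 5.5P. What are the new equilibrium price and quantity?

Original equilibrium: P* = 99.5, Q* = 90.5.
New equilibrium: 746.75 - 5.5P = -456.75 + 5.5P, so 1203.5 = 11P and P' = 2407/22; Q' = 746.75 − 5.5(2407/22) = 145.

P' = 2407/22, Q' = 145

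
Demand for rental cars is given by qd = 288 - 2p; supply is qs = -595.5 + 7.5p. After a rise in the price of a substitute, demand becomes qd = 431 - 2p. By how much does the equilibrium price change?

Original equilibrium: p* = 93, q* = 102.
New equilibrium: 431 - 2p = -595.5 + 7.5p, so 1026.5 = 9.5p and p' = 2053/19; q' = 431 − 2(2053/19) = 4083/19.
Change in price: 2053/19 − 93 = 286/19.

Δp = 286/19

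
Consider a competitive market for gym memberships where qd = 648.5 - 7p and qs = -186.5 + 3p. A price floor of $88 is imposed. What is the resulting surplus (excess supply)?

Equilibrium price would be p* = 83.5, so the floor at 88 binds.
At p = 88: qd = 32.5, qs = 77.5.
Surplus = 77.5 − 32.5 = 45.

Surplus = 45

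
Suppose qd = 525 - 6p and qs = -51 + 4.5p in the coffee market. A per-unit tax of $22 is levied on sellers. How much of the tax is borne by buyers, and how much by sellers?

Buyers bear 66/7, sellers bear 88/7

Pre-tax equilibrium: p* = 384/7, q* = 1371/7.
Tax on sellers shifts supply to qs = -51 + 4.5(p − 22) = -150 + 4.5p.
525 - 6p = -150 + 4.5p gives buyer price pb = 450/7; sellers receive ps = 450/7 − 22 = 296/7.
New quantity: q = 525 − 6(450/7) = 975/7.
Buyer burden = 450/7 − 384/7 = 66/7; seller burden = 384/7 − 296/7 = 88/7.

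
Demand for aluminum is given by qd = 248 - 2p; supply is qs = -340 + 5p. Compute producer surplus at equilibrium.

Producer surplus = 640

Equilibrium: 248 - 2p = -340 + 5p gives p* = 84, q* = 80.
Supply starts at p = 68 (where qs = 0).
PS = ½(84 − 68)(80) = 640.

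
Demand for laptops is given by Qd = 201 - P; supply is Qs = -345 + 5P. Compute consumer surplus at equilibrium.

Equilibrium: 201 - P = -345 + 5P gives P* = 91, Q* = 110.
Demand choke price (Qd = 0): P = 201.
CS = ½(201 − 91)(110) = 6050.

Consumer surplus = 6050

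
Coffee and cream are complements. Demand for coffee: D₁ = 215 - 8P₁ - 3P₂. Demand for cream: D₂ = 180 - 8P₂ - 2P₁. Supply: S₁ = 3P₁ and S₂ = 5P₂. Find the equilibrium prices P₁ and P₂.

Market 1: 215 - 8P₁ - 3P₂ = 3P₁ → 11P₁ + 3P₂ = 215.
Market 2: 13P₂ + 2P₁ = 180.
Eliminating P₂: 13×(1) − 3×(2) gives 137P₁ = 2255, so P₁ = 2255/137.
Back-substitute into (2): P₂ = (180 − 2×2255/137) / 13 = 1550/137.

P₁ = 2255/137, P₂ = 1550/137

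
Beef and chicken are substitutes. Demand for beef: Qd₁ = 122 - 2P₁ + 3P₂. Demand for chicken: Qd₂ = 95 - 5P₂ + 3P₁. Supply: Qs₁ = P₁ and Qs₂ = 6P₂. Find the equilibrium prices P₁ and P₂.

P₁ = 1627/24, P₂ = 27.125

Market 1: 122 - 2P₁ + 3P₂ = P₁ → 3P₁ - 3P₂ = 122.
Market 2: 11P₂ - 3P₁ = 95.
Eliminating P₂: 11×(1) + 3×(2) gives 24P₁ = 1627, so P₁ = 1627/24.
Back-substitute into (2): P₂ = (95 + 3×1627/24) / 11 = 27.125.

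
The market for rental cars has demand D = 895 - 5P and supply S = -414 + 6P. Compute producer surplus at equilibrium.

Producer surplus = 7500

Equilibrium: 895 - 5P = -414 + 6P gives P* = 119, Q* = 300.
Supply starts at P = 69 (where S = 0).
PS = ½(119 − 69)(300) = 7500.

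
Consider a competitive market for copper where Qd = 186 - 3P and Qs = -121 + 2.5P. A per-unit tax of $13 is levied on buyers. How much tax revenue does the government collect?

Pre-tax equilibrium: P* = 614/11, Q* = 204/11.
Tax on buyers shifts demand to Qd = 186 − 3(P + 13) = 147 - 3P.
147 - 3P = -121 + 2.5P gives seller price Ps = 536/11; buyers pay Pb = 536/11 + 13 = 679/11.
New quantity: Q = 186 − 3(679/11) = 9/11.
Revenue = 13 × 9/11 = 117/11.

Tax revenue = 117/11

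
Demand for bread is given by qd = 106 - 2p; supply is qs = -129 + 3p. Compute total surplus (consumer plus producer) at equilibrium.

Equilibrium: 106 - 2p = -129 + 3p gives p* = 47, q* = 12.
Demand choke price: p = 53; supply starts at p = 43.
CS = ½(53 − 47)(12) = 36; PS = ½(47 − 43)(12) = 24.

Total surplus = 60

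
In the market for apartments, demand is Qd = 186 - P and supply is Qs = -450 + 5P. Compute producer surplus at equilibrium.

Equilibrium: 186 - P = -450 + 5P gives P* = 106, Q* = 80.
Supply starts at P = 90 (where Qs = 0).
PS = ½(106 − 90)(80) = 640.

Producer surplus = 640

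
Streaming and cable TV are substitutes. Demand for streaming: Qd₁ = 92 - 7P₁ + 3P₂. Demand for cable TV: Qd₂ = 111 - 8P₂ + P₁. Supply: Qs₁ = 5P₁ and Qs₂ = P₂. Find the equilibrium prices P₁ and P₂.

Market 1: 92 - 7P₁ + 3P₂ = 5P₁ → 12P₁ - 3P₂ = 92.
Market 2: 9P₂ - P₁ = 111.
Eliminating P₂: 9×(1) + 3×(2) gives 105P₁ = 1161, so P₁ = 387/35.
Back-substitute into (2): P₂ = (111 + 1×387/35) / 9 = 1424/105.

P₁ = 387/35, P₂ = 1424/105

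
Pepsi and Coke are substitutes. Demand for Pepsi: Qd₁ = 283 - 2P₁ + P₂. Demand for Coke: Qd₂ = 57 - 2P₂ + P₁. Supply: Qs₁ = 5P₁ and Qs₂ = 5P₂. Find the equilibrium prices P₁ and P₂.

Market 1: 283 - 2P₁ + P₂ = 5P₁ → 7P₁ - P₂ = 283.
Market 2: 7P₂ - P₁ = 57.
Eliminating P₂: 7×(1) + 1×(2) gives 48P₁ = 2038, so P₁ = 1019/24.
Back-substitute into (2): P₂ = (57 + 1×1019/24) / 7 = 341/24.

P₁ = 1019/24, P₂ = 341/24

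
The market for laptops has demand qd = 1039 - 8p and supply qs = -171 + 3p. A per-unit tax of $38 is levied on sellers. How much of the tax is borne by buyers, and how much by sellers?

Pre-tax equilibrium: p* = 110, q* = 159.
Tax on sellers shifts supply to qs = -171 + 3(p − 38) = -285 + 3p.
1039 - 8p = -285 + 3p gives buyer price pb = 1324/11; sellers receive ps = 1324/11 − 38 = 906/11.
New quantity: q = 1039 − 8(1324/11) = 837/11.
Buyer burden = 1324/11 − 110 = 114/11; seller burden = 110 − 906/11 = 304/11.

Buyers bear 114/11, sellers bear 304/11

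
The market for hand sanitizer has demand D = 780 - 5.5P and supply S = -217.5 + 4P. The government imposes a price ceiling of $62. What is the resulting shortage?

Equilibrium price would be P* = 105, so the ceiling at 62 binds.
At P = 62: D = 780 − 5.5(62) = 439, S = -217.5 + 4(62) = 30.5.
Shortage = 439 − 30.5 = 408.5.

Shortage = 408.5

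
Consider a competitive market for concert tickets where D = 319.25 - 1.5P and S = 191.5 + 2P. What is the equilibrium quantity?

Set D = S: 319.25 - 1.5P = 191.5 + 2P.
127.75 = 3.5P, so P* = 36.5.
Q* = 319.25 − 1.5(36.5) = 264.5.

Q* = 264.5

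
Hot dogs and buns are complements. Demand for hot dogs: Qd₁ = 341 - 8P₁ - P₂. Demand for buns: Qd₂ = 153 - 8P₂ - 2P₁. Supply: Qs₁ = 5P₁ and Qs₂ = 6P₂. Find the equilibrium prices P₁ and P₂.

Market 1: 341 - 8P₁ - P₂ = 5P₁ → 13P₁ + P₂ = 341.
Market 2: 14P₂ + 2P₁ = 153.
Eliminating P₂: 14×(1) − 1×(2) gives 180P₁ = 4621, so P₁ = 4621/180.
Back-substitute into (2): P₂ = (153 − 2×4621/180) / 14 = 1307/180.

P₁ = 4621/180, P₂ = 1307/180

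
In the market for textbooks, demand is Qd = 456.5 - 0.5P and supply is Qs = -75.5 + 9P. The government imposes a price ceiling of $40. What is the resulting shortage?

Equilibrium price would be P* = 56, so the ceiling at 40 binds.
At P = 40: Qd = 456.5 − 0.5(40) = 436.5, Qs = -75.5 + 9(40) = 284.5.
Shortage = 436.5 − 284.5 = 152.

Shortage = 152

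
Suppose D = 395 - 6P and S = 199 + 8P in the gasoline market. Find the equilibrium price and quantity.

P* = 14, Q* = 311

Set D = S: 395 - 6P = 199 + 8P.
196 = 14P, so P* = 14.
Q* = 395 − 6(14) = 311.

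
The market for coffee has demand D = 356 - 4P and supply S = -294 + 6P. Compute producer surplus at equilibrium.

Equilibrium: 356 - 4P = -294 + 6P gives P* = 65, Q* = 96.
Supply starts at P = 49 (where S = 0).
PS = ½(65 − 49)(96) = 768.

Producer surplus = 768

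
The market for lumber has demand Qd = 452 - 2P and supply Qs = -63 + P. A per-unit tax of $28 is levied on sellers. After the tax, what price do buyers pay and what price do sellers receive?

Buyers pay $181, sellers receive $153

Pre-tax equilibrium: P* = 515/3, Q* = 326/3.
Tax on sellers shifts supply to Qs = -63 + 1(P − 28) = -91 + P.
452 - 2P = -91 + P gives buyer price Pb = 181; sellers receive Ps = 181 − 28 = 153.
New quantity: Q = 452 − 2(181) = 90.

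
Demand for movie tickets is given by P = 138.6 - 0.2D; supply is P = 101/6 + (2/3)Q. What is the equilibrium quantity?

Set the two price expressions equal: 138.6 - 0.2Q = 101/6 + (2/3)Q.
3653/30 = (13/15)Q, so Q* = 140.5.
P* = 138.6 − (0.2)(140.5) = 110.5.

Q* = 140.5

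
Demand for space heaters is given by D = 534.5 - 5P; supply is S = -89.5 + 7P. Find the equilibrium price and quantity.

P* = 52, Q* = 274.5

Set D = S: 534.5 - 5P = -89.5 + 7P.
624 = 12P, so P* = 52.
Q* = 534.5 − 5(52) = 274.5.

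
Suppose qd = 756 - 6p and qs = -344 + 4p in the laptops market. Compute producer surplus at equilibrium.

Equilibrium: 756 - 6p = -344 + 4p gives p* = 110, q* = 96.
Supply starts at p = 86 (where qs = 0).
PS = ½(110 − 86)(96) = 1152.

Producer surplus = 1152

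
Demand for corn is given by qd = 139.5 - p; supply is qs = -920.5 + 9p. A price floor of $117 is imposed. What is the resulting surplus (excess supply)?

Equilibrium price would be p* = 106, so the floor at 117 binds.
At p = 117: qd = 22.5, qs = 132.5.
Surplus = 132.5 − 22.5 = 110.

Surplus = 110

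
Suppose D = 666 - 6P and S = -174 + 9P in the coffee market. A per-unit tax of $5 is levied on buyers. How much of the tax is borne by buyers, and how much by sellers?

Buyers bear $3, sellers bear $2

Pre-tax equilibrium: P* = 56, Q* = 330.
Tax on buyers shifts demand to D = 666 − 6(P + 5) = 636 - 6P.
636 - 6P = -174 + 9P gives seller price Ps = 54; buyers pay Pb = 54 + 5 = 59.
New quantity: Q = 666 − 6(59) = 312.
Buyer burden = 59 − 56 = 3; seller burden = 56 − 54 = 2.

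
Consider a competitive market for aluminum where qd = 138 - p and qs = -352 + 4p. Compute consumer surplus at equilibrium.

Equilibrium: 138 - p = -352 + 4p gives p* = 98, q* = 40.
Demand choke price (qd = 0): p = 138.
CS = ½(138 − 98)(40) = 800.

Consumer surplus = 800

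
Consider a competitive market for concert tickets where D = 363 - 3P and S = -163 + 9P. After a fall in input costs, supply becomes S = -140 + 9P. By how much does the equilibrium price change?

ΔP = -23/12

Original equilibrium: P* = 263/6, Q* = 231.5.
New equilibrium: 363 - 3P = -140 + 9P, so 503 = 12P and P' = 503/12; Q' = 363 − 3(503/12) = 237.25.
Change in price: 503/12 − 263/6 = -23/12.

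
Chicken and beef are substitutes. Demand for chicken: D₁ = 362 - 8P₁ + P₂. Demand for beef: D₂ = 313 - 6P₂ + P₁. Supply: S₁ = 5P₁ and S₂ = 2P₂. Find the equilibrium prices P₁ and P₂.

P₁ = 3209/103, P₂ = 4431/103

Market 1: 362 - 8P₁ + P₂ = 5P₁ → 13P₁ - P₂ = 362.
Market 2: 8P₂ - P₁ = 313.
Eliminating P₂: 8×(1) + 1×(2) gives 103P₁ = 3209, so P₁ = 3209/103.
Back-substitute into (2): P₂ = (313 + 1×3209/103) / 8 = 4431/103.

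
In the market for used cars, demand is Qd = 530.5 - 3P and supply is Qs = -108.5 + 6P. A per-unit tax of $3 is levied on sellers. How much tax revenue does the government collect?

Tax revenue = 934.5

Pre-tax equilibrium: P* = 71, Q* = 317.5.
Tax on sellers shifts supply to Qs = -108.5 + 6(P − 3) = -126.5 + 6P.
530.5 - 3P = -126.5 + 6P gives buyer price Pb = 73; sellers receive Ps = 73 − 3 = 70.
New quantity: Q = 530.5 − 3(73) = 311.5.
Revenue = 3 × 311.5 = 934.5.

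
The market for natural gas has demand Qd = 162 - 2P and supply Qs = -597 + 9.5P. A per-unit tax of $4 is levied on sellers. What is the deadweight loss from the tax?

Pre-tax equilibrium: P* = 66, Q* = 30.
Tax on sellers shifts supply to Qs = -597 + 9.5(P − 4) = -635 + 9.5P.
162 - 2P = -635 + 9.5P gives buyer price Pb = 1594/23; sellers receive Ps = 1594/23 − 4 = 1502/23.
New quantity: Q = 162 − 2(1594/23) = 538/23.
DWL = ½ × 4 × (30 − 538/23) = 304/23.

Deadweight loss = 304/23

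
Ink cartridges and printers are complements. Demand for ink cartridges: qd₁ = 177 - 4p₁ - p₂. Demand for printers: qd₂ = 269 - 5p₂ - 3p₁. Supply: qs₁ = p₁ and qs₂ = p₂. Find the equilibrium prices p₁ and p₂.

Market 1: 177 - 4p₁ - p₂ = p₁ → 5p₁ + p₂ = 177.
Market 2: 6p₂ + 3p₁ = 269.
Eliminating p₂: 6×(1) − 1×(2) gives 27p₁ = 793, so p₁ = 793/27.
Back-substitute into (2): p₂ = (269 − 3×793/27) / 6 = 814/27.

p₁ = 793/27, p₂ = 814/27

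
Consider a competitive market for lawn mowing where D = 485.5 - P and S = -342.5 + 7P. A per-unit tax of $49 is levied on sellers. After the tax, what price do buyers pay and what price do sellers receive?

Buyers pay $146.375, sellers receive $97.375

Pre-tax equilibrium: P* = 103.5, Q* = 382.
Tax on sellers shifts supply to S = -342.5 + 7(P − 49) = -685.5 + 7P.
485.5 - P = -685.5 + 7P gives buyer price Pb = 146.375; sellers receive Ps = 146.375 − 49 = 97.375.
New quantity: Q = 485.5 − 1(146.375) = 339.125.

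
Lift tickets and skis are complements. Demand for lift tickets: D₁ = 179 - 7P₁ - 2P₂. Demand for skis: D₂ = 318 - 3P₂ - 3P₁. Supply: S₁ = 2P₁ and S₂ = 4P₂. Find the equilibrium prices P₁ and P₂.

P₁ = 617/57, P₂ = 775/19

Market 1: 179 - 7P₁ - 2P₂ = 2P₁ → 9P₁ + 2P₂ = 179.
Market 2: 7P₂ + 3P₁ = 318.
Eliminating P₂: 7×(1) − 2×(2) gives 57P₁ = 617, so P₁ = 617/57.
Back-substitute into (2): P₂ = (318 − 3×617/57) / 7 = 775/19.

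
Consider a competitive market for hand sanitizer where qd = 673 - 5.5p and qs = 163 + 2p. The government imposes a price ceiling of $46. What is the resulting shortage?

Equilibrium price would be p* = 68, so the ceiling at 46 binds.
At p = 46: qd = 673 − 5.5(46) = 420, qs = 163 + 2(46) = 255.
Shortage = 420 − 255 = 165.

Shortage = 165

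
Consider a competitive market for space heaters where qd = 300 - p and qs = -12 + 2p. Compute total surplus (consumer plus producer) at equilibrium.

Equilibrium: 300 - p = -12 + 2p gives p* = 104, q* = 196.
Demand choke price: p = 300; supply starts at p = 6.
CS = ½(300 − 104)(196) = 19208; PS = ½(104 − 6)(196) = 9604.

Total surplus = 28812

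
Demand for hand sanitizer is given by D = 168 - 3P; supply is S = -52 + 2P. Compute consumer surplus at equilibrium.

Equilibrium: 168 - 3P = -52 + 2P gives P* = 44, Q* = 36.
Demand choke price (D = 0): P = 56.
CS = ½(56 − 44)(36) = 216.

Consumer surplus = 216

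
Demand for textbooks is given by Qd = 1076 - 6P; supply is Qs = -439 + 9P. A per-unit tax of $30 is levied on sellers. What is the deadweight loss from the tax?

Pre-tax equilibrium: P* = 101, Q* = 470.
Tax on sellers shifts supply to Qs = -439 + 9(P − 30) = -709 + 9P.
1076 - 6P = -709 + 9P gives buyer price Pb = 119; sellers receive Ps = 119 − 30 = 89.
New quantity: Q = 1076 − 6(119) = 362.
DWL = ½ × 30 × (470 − 362) = 1620.

Deadweight loss = 1620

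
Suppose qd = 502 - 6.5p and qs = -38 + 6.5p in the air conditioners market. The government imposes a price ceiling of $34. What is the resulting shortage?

Shortage = 98

Equilibrium price would be p* = 540/13, so the ceiling at 34 binds.
At p = 34: qd = 502 − 6.5(34) = 281, qs = -38 + 6.5(34) = 183.
Shortage = 281 − 183 = 98.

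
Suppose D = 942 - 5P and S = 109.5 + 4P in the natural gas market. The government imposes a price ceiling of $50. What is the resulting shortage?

Shortage = 382.5

Equilibrium price would be P* = 92.5, so the ceiling at 50 binds.
At P = 50: D = 942 − 5(50) = 692, S = 109.5 + 4(50) = 309.5.
Shortage = 692 − 309.5 = 382.5.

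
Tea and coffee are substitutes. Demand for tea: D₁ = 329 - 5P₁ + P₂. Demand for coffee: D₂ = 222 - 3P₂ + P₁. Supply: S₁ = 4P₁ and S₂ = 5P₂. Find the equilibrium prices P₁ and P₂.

P₁ = 2854/71, P₂ = 2327/71

Market 1: 329 - 5P₁ + P₂ = 4P₁ → 9P₁ - P₂ = 329.
Market 2: 8P₂ - P₁ = 222.
Eliminating P₂: 8×(1) + 1×(2) gives 71P₁ = 2854, so P₁ = 2854/71.
Back-substitute into (2): P₂ = (222 + 1×2854/71) / 8 = 2327/71.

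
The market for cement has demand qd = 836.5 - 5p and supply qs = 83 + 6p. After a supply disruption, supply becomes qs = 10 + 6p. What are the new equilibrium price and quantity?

Original equilibrium: p* = 68.5, q* = 494.
New equilibrium: 836.5 - 5p = 10 + 6p, so 826.5 = 11p and p' = 1653/22; q' = 836.5 − 5(1653/22) = 5069/11.

p' = 1653/22, q' = 5069/11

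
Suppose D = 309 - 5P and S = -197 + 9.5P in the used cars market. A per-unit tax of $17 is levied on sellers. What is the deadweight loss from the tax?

Deadweight loss = 27455/58

Pre-tax equilibrium: P* = 1012/29, Q* = 3901/29.
Tax on sellers shifts supply to S = -197 + 9.5(P − 17) = -358.5 + 9.5P.
309 - 5P = -358.5 + 9.5P gives buyer price Pb = 1335/29; sellers receive Ps = 1335/29 − 17 = 842/29.
New quantity: Q = 309 − 5(1335/29) = 2286/29.
DWL = ½ × 17 × (3901/29 − 2286/29) = 27455/58.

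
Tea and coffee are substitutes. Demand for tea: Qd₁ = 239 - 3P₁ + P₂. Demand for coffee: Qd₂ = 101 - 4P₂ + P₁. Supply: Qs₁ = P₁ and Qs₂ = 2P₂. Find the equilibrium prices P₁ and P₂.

Market 1: 239 - 3P₁ + P₂ = P₁ → 4P₁ - P₂ = 239.
Market 2: 6P₂ - P₁ = 101.
Eliminating P₂: 6×(1) + 1×(2) gives 23P₁ = 1535, so P₁ = 1535/23.
Back-substitute into (2): P₂ = (101 + 1×1535/23) / 6 = 643/23.

P₁ = 1535/23, P₂ = 643/23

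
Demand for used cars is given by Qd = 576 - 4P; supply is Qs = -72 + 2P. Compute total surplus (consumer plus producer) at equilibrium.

Equilibrium: 576 - 4P = -72 + 2P gives P* = 108, Q* = 144.
Demand choke price: P = 144; supply starts at P = 36.
CS = ½(144 − 108)(144) = 2592; PS = ½(108 − 36)(144) = 5184.

Total surplus = 7776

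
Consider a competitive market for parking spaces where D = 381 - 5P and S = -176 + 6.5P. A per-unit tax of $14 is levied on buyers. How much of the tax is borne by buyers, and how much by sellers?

Pre-tax equilibrium: P* = 1114/23, Q* = 3193/23.
Tax on buyers shifts demand to D = 381 − 5(P + 14) = 311 - 5P.
311 - 5P = -176 + 6.5P gives seller price Ps = 974/23; buyers pay Pb = 974/23 + 14 = 1296/23.
New quantity: Q = 381 − 5(1296/23) = 2283/23.
Buyer burden = 1296/23 − 1114/23 = 182/23; seller burden = 1114/23 − 974/23 = 140/23.

Buyers bear 182/23, sellers bear 140/23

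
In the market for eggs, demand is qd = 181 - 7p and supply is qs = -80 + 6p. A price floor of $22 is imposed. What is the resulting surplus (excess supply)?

Equilibrium price would be p* = 261/13, so the floor at 22 binds.
At p = 22: qd = 27, qs = 52.
Surplus = 52 − 27 = 25.

Surplus = 25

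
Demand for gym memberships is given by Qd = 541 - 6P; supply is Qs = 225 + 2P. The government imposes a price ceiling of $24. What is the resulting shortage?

Equilibrium price would be P* = 39.5, so the ceiling at 24 binds.
At P = 24: Qd = 541 − 6(24) = 397, Qs = 225 + 2(24) = 273.
Shortage = 397 − 273 = 124.

Shortage = 124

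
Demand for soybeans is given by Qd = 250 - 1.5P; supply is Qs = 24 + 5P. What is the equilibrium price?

P* = 452/13

Set Qd = Qs: 250 - 1.5P = 24 + 5P.
226 = 6.5P, so P* = 452/13.
Q* = 250 − 1.5(452/13) = 2572/13.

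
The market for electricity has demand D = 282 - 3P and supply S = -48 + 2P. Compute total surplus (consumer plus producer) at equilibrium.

Equilibrium: 282 - 3P = -48 + 2P gives P* = 66, Q* = 84.
Demand choke price: P = 94; supply starts at P = 24.
CS = ½(94 − 66)(84) = 1176; PS = ½(66 − 24)(84) = 1764.

Total surplus = 2940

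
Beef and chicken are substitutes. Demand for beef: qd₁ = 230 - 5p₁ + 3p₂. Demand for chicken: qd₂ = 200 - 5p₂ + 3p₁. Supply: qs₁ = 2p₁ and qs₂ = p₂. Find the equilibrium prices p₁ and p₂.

p₁ = 60, p₂ = 190/3

Market 1: 230 - 5p₁ + 3p₂ = 2p₁ → 7p₁ - 3p₂ = 230.
Market 2: 6p₂ - 3p₁ = 200.
Eliminating p₂: 6×(1) + 3×(2) gives 33p₁ = 1980, so p₁ = 60.
Back-substitute into (2): p₂ = (200 + 3×60) / 6 = 190/3.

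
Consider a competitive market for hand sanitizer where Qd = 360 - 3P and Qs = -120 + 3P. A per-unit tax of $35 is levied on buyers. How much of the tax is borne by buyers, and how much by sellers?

Buyers bear $17.5, sellers bear $17.5

Pre-tax equilibrium: P* = 80, Q* = 120.
Tax on buyers shifts demand to Qd = 360 − 3(P + 35) = 255 - 3P.
255 - 3P = -120 + 3P gives seller price Ps = 62.5; buyers pay Pb = 62.5 + 35 = 97.5.
New quantity: Q = 360 − 3(97.5) = 67.5.
Buyer burden = 97.5 − 80 = 17.5; seller burden = 80 − 62.5 = 17.5.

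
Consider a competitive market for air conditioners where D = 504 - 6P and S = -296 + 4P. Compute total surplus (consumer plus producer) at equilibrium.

Equilibrium: 504 - 6P = -296 + 4P gives P* = 80, Q* = 24.
Demand choke price: P = 84; supply starts at P = 74.
CS = ½(84 − 80)(24) = 48; PS = ½(80 − 74)(24) = 72.

Total surplus = 120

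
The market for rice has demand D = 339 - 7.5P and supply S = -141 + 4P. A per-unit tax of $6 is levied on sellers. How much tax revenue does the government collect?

Tax revenue = 1422/23

Pre-tax equilibrium: P* = 960/23, Q* = 597/23.
Tax on sellers shifts supply to S = -141 + 4(P − 6) = -165 + 4P.
339 - 7.5P = -165 + 4P gives buyer price Pb = 1008/23; sellers receive Ps = 1008/23 − 6 = 870/23.
New quantity: Q = 339 − 7.5(1008/23) = 237/23.
Revenue = 6 × 237/23 = 1422/23.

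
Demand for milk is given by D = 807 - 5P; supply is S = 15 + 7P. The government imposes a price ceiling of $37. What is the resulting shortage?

Shortage = 348

Equilibrium price would be P* = 66, so the ceiling at 37 binds.
At P = 37: D = 807 − 5(37) = 622, S = 15 + 7(37) = 274.
Shortage = 622 − 274 = 348.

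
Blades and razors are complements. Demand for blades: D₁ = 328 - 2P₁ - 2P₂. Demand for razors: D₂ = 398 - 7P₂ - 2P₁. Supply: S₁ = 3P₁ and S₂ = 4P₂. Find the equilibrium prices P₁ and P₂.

Market 1: 328 - 2P₁ - 2P₂ = 3P₁ → 5P₁ + 2P₂ = 328.
Market 2: 11P₂ + 2P₁ = 398.
Eliminating P₂: 11×(1) − 2×(2) gives 51P₁ = 2812, so P₁ = 2812/51.
Back-substitute into (2): P₂ = (398 − 2×2812/51) / 11 = 1334/51.

P₁ = 2812/51, P₂ = 1334/51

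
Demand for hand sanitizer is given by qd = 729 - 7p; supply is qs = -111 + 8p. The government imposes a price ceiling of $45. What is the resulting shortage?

Equilibrium price would be p* = 56, so the ceiling at 45 binds.
At p = 45: qd = 729 − 7(45) = 414, qs = -111 + 8(45) = 249.
Shortage = 414 − 249 = 165.

Shortage = 165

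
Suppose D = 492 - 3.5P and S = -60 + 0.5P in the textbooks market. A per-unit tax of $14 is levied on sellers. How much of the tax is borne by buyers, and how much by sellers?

Buyers bear $1.75, sellers bear $12.25

Pre-tax equilibrium: P* = 138, Q* = 9.
Tax on sellers shifts supply to S = -60 + 0.5(P − 14) = -67 + 0.5P.
492 - 3.5P = -67 + 0.5P gives buyer price Pb = 139.75; sellers receive Ps = 139.75 − 14 = 125.75.
New quantity: Q = 492 − 3.5(139.75) = 2.875.
Buyer burden = 139.75 − 138 = 1.75; seller burden = 138 − 125.75 = 12.25.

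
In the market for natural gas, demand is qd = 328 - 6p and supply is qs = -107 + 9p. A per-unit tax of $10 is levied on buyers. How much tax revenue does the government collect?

Tax revenue = 1180

Pre-tax equilibrium: p* = 29, q* = 154.
Tax on buyers shifts demand to qd = 328 − 6(p + 10) = 268 - 6p.
268 - 6p = -107 + 9p gives seller price ps = 25; buyers pay pb = 25 + 10 = 35.
New quantity: q = 328 − 6(35) = 118.
Revenue = 10 × 118 = 1180.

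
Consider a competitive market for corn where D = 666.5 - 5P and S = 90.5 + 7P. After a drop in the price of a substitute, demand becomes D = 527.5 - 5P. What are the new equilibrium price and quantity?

Original equilibrium: P* = 48, Q* = 426.5.
New equilibrium: 527.5 - 5P = 90.5 + 7P, so 437 = 12P and P' = 437/12; Q' = 527.5 − 5(437/12) = 4145/12.

P' = 437/12, Q' = 4145/12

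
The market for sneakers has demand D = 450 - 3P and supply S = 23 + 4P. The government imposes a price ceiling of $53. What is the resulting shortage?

Equilibrium price would be P* = 61, so the ceiling at 53 binds.
At P = 53: D = 450 − 3(53) = 291, S = 23 + 4(53) = 235.
Shortage = 291 − 235 = 56.

Shortage = 56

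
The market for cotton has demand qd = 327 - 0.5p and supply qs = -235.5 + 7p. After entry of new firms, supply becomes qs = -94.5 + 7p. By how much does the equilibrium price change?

Original equilibrium: p* = 75, q* = 289.5.
New equilibrium: 327 - 0.5p = -94.5 + 7p, so 421.5 = 7.5p and p' = 56.2; q' = 327 − 0.5(56.2) = 298.9.
Change in price: 56.2 − 75 = -18.8.

Δp = -18.8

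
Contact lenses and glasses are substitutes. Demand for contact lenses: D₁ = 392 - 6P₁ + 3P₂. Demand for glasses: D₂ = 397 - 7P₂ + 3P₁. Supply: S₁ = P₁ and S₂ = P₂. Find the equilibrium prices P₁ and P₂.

P₁ = 4327/47, P₂ = 3955/47

Market 1: 392 - 6P₁ + 3P₂ = P₁ → 7P₁ - 3P₂ = 392.
Market 2: 8P₂ - 3P₁ = 397.
Eliminating P₂: 8×(1) + 3×(2) gives 47P₁ = 4327, so P₁ = 4327/47.
Back-substitute into (2): P₂ = (397 + 3×4327/47) / 8 = 3955/47.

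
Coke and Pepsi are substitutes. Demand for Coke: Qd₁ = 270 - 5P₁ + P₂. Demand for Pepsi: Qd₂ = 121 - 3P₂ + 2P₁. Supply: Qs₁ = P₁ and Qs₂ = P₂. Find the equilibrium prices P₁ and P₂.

P₁ = 1201/22, P₂ = 633/11

Market 1: 270 - 5P₁ + P₂ = P₁ → 6P₁ - P₂ = 270.
Market 2: 4P₂ - 2P₁ = 121.
Eliminating P₂: 4×(1) + 1×(2) gives 22P₁ = 1201, so P₁ = 1201/22.
Back-substitute into (2): P₂ = (121 + 2×1201/22) / 4 = 633/11.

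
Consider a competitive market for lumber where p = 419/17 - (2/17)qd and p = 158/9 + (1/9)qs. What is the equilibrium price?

Set the two price expressions equal: 419/17 - (2/17)q = 158/9 + (1/9)q.
1085/153 = (35/153)q, so q* = 31.
p* = 419/17 − (2/17)(31) = 21.

p* = 21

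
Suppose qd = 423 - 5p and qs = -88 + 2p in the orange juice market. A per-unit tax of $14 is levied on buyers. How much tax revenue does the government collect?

Tax revenue = 532

Pre-tax equilibrium: p* = 73, q* = 58.
Tax on buyers shifts demand to qd = 423 − 5(p + 14) = 353 - 5p.
353 - 5p = -88 + 2p gives seller price ps = 63; buyers pay pb = 63 + 14 = 77.
New quantity: q = 423 − 5(77) = 38.
Revenue = 14 × 38 = 532.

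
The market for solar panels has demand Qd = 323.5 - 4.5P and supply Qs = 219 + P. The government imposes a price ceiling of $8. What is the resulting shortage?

Shortage = 60.5

Equilibrium price would be P* = 19, so the ceiling at 8 binds.
At P = 8: Qd = 323.5 − 4.5(8) = 287.5, Qs = 219 + 1(8) = 227.
Shortage = 287.5 − 227 = 60.5.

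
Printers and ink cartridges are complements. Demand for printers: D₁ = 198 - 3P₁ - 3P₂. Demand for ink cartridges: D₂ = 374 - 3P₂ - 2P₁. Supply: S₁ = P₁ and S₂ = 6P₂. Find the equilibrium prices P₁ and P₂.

P₁ = 22, P₂ = 110/3

Market 1: 198 - 3P₁ - 3P₂ = P₁ → 4P₁ + 3P₂ = 198.
Market 2: 9P₂ + 2P₁ = 374.
Eliminating P₂: 9×(1) − 3×(2) gives 30P₁ = 660, so P₁ = 22.
Back-substitute into (2): P₂ = (374 − 2×22) / 9 = 110/3.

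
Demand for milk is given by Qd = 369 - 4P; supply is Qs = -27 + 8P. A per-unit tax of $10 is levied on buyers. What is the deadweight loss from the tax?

Pre-tax equilibrium: P* = 33, Q* = 237.
Tax on buyers shifts demand to Qd = 369 − 4(P + 10) = 329 - 4P.
329 - 4P = -27 + 8P gives seller price Ps = 89/3; buyers pay Pb = 89/3 + 10 = 119/3.
New quantity: Q = 369 − 4(119/3) = 631/3.
DWL = ½ × 10 × (237 − 631/3) = 400/3.

Deadweight loss = 400/3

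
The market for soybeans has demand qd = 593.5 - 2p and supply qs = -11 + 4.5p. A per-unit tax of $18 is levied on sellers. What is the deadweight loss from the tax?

Pre-tax equilibrium: p* = 93, q* = 407.5.
Tax on sellers shifts supply to qs = -11 + 4.5(p − 18) = -92 + 4.5p.
593.5 - 2p = -92 + 4.5p gives buyer price pb = 1371/13; sellers receive ps = 1371/13 − 18 = 1137/13.
New quantity: q = 593.5 − 2(1371/13) = 9947/26.
DWL = ½ × 18 × (407.5 − 9947/26) = 2916/13.

Deadweight loss = 2916/13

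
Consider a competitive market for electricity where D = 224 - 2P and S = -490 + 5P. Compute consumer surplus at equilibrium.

Equilibrium: 224 - 2P = -490 + 5P gives P* = 102, Q* = 20.
Demand choke price (D = 0): P = 112.
CS = ½(112 − 102)(20) = 100.

Consumer surplus = 100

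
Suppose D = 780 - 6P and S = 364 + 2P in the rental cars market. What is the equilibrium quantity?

Q* = 468

Set D = S: 780 - 6P = 364 + 2P.
416 = 8P, so P* = 52.
Q* = 780 − 6(52) = 468.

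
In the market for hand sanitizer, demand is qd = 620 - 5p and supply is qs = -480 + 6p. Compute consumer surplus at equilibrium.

Equilibrium: 620 - 5p = -480 + 6p gives p* = 100, q* = 120.
Demand choke price (qd = 0): p = 124.
CS = ½(124 − 100)(120) = 1440.

Consumer surplus = 1440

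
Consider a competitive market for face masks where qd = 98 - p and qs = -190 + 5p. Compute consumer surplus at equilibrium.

Equilibrium: 98 - p = -190 + 5p gives p* = 48, q* = 50.
Demand choke price (qd = 0): p = 98.
CS = ½(98 − 48)(50) = 1250.

Consumer surplus = 1250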